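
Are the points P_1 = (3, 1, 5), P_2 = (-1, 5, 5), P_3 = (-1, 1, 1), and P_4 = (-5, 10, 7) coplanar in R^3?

No

A normal to the plane through P_1, P_2, P_3 is n = P_1P_2 × P_1P_3 = (-16, -16, 16).
The plane has equation n·P = 16. For P_4: n·P_4 = 32.
32 ≠ 16, so P_4 is off the plane.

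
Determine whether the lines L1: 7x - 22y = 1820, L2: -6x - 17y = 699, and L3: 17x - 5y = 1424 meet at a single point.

Lines aᵢx + bᵢy = cᵢ with pairwise distinct directions are concurrent exactly when det[aᵢ bᵢ cᵢ] = 0.
Here the determinant is -13805.
Nonzero, so no common point exists.

No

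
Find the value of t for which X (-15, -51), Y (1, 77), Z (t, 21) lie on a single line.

The three points are collinear iff det[XY; XZ] = 0.
This determinant is linear in t: (-128)t + (-768) = 0, so t = -6.

-6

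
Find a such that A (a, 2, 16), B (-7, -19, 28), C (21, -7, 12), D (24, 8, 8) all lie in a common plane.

10

Coplanarity ⇔ det[AB; AC; AD] = 0.
Expanding, this is linear in a: (-192)a + (1920) = 0.
So a = 10.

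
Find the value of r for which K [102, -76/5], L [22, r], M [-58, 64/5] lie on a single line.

-6/5

The three points are collinear iff det[KL; KM] = 0.
This determinant is linear in r: (160)r + (192) = 0, so r = -6/5.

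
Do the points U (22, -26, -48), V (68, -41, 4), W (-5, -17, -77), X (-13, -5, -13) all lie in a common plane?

Yes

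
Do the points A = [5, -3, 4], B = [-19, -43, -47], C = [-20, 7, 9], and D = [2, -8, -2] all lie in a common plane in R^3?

No

With A as base: AB = (-24, -40, -51), AC = (-25, 10, 5), AD = (-3, -5, -6).
AC × AD = (-35, -165, 155).
AB · (AC × AD) = -465.
Since -465 ≠ 0, the four points are not coplanar.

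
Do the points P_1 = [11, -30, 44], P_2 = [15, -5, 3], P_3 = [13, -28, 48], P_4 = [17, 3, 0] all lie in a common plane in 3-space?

A normal to the plane through P_1, P_2, P_3 is n = P_1P_2 × P_1P_3 = (182, -98, -42).
The plane has equation n·P = 3094. For P_4: n·P_4 = 2800.
2800 ≠ 3094, so P_4 is off the plane.

No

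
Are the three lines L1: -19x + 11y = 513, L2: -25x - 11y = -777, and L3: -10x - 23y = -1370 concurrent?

No

Lines aᵢx + bᵢy = cᵢ with pairwise distinct directions are concurrent exactly when det[aᵢ bᵢ cᵢ] = 0.
Here the determinant is 484.
Nonzero, so no common point exists.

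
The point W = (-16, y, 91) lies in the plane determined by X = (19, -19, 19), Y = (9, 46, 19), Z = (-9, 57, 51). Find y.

The plane through X, Y, Z has equation 2080x + 320y + 1060z = 53580.
Substituting W: (320)y + (63180) = 53580, so y = -30.

-30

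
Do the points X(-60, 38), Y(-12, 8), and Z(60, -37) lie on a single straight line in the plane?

XY = (48, -30), XZ = (120, -75).
Checking proportionality: XZ = 5/2·XY, so the vectors are parallel and the points are collinear.

Yes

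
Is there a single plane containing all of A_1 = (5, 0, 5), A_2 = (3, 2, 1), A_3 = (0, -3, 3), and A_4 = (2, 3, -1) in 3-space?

Yes

The four points are coplanar iff the 3×3 determinant with rows A_1A_2, A_1A_3, A_1A_4 is zero.
Rows: (-2, 2, -4), (-5, -3, -2), (-3, 3, -6).
Expanding along the first row: (-2)(24) − (2)(24) + (-4)(-24) = 0.
Zero determinant ⇒ coplanar.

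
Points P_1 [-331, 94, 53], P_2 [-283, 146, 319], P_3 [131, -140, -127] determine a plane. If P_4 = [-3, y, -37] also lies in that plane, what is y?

A normal to the plane is n = P_1P_2 × P_1P_3 = (52884, 131532, -35256).
P_4 lies in the plane iff n · P_1P_4 = 0.
This gives (131532)y + (8154984) = 0, so y = -62.

-62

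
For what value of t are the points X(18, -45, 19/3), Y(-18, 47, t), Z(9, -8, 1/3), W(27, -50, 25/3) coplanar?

-32/3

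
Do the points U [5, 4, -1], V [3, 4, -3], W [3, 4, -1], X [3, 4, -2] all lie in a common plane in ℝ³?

Yes

The four points are coplanar iff the 3×3 determinant with rows UV, UW, UX is zero.
Rows: (-2, 0, -2), (-2, 0, 0), (-2, 0, -1).
Expanding along the first row: (-2)(0) − (0)(2) + (-2)(0) = 0.
Zero determinant ⇒ coplanar.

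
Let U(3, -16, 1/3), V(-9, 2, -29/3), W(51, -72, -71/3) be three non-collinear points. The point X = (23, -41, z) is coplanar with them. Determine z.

The plane through U, V, W has equation −992x − 768y − 192z = 9248.
Substituting X: (-192)z + (8672) = 9248, so z = -3.

-3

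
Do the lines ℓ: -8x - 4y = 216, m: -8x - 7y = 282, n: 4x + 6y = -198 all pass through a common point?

No

Intersecting ℓ and m: solving the 2×2 system gives (x, y) = (-16, -22).
Substitute into n: (4)(-16) + (6)(-22) = -196.
But n requires -198 ≠ -196, so the three lines have no common point.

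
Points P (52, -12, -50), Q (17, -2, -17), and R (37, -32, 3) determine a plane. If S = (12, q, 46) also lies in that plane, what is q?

-37

A normal to the plane is n = PQ × PR = (1190, 1360, 850).
S lies in the plane iff n · PS = 0.
This gives (1360)q + (50320) = 0, so q = -37.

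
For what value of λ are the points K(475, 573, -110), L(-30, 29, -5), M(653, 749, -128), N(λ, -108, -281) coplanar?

Normal to plane KLM: n = (-8688, 9600, 7952); plane equation n·P = 499280.
Requiring n·N = 499280: (-8688)λ + (-3271312) = 499280.
So λ = -434.

-434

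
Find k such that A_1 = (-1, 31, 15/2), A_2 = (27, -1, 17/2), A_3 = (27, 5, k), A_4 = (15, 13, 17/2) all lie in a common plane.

35/2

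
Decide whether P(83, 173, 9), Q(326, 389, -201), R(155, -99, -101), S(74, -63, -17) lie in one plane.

A normal to the plane through P, Q, R is n = PQ × PR = (-80880, 11610, -81648).
The plane has equation n·X = -5439342. For S: n·S = -5328534.
-5328534 ≠ -5439342, so S is off the plane.

No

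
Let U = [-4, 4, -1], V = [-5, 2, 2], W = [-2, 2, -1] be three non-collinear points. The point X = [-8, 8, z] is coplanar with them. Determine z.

A normal to the plane is n = UV × UW = (6, 6, 6).
X lies in the plane iff n · UX = 0.
This gives (6)z + (6) = 0, so z = -1.

-1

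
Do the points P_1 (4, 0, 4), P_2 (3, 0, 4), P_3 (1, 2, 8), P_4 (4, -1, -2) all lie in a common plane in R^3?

With P_1 as base: P_1P_2 = (-1, 0, 0), P_1P_3 = (-3, 2, 4), P_1P_4 = (0, -1, -6).
P_1P_3 × P_1P_4 = (-8, -18, 3).
P_1P_2 · (P_1P_3 × P_1P_4) = 8.
Since 8 ≠ 0, the four points are not coplanar.

No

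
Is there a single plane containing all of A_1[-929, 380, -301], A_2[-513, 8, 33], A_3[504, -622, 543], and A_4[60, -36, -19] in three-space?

The four points are coplanar iff the 3×3 determinant with rows A_1A_2, A_1A_3, A_1A_4 is zero.
Rows: (416, -372, 334), (1433, -1002, 844), (989, -416, 282).
Expanding along the first row: (416)(68540) − (-372)(-430610) + (334)(394850) = 205620.
Nonzero ⇒ not coplanar.

No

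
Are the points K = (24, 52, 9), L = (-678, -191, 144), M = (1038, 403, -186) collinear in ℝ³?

KL = (-702, -243, 135), KM = (1014, 351, -195).
KL × KM = (0, 0, 0).
The cross product vanishes, so the three points are collinear.

Yes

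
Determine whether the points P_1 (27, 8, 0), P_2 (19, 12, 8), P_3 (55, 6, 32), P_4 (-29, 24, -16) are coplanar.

With P_1 as base: P_1P_2 = (-8, 4, 8), P_1P_3 = (28, -2, 32), P_1P_4 = (-56, 16, -16).
P_1P_3 × P_1P_4 = (-480, -1344, 336).
P_1P_2 · (P_1P_3 × P_1P_4) = 1152.
Since 1152 ≠ 0, the four points are not coplanar.

No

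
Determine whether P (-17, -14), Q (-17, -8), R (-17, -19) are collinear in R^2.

PQ = (0, 6), PR = (0, -5).
Twice the signed area of △PQR is (0)(-5) − (6)(0) = 0.
The triangle is degenerate (zero area), so the points are collinear.

Yes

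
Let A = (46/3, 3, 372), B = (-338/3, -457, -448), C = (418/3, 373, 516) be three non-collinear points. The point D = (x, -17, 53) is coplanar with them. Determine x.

64/3

A normal to the plane is n = AB × AC = (237160, -83248, 9680).
D lies in the plane iff n · AD = 0.
This gives (237160)x + (-15178240/3) = 0, so x = 64/3.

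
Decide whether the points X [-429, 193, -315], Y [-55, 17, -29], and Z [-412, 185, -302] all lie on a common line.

Yes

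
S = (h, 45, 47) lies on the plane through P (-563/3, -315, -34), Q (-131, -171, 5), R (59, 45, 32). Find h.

9

The plane through P, Q, R has equation −4536x + 5880y − 15120z = -486864.
Substituting S: (-4536)h + (-446040) = -486864, so h = 9.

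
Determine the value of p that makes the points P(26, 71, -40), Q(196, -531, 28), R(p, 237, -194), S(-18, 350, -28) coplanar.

-129

Normal to plane PQS: n = (-26196, -5032, 20942); plane equation n·X = -1876048.
Requiring n·R = -1876048: (-26196)p + (-5255332) = -1876048.
So p = -129.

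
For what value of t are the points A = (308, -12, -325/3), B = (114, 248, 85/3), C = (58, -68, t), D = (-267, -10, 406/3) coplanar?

-43/3

Normal to plane ABD: n = (63080, -31312, 149112); plane equation n·P = 3650584.
Requiring n·C = 3650584: (149112)t + (5787856) = 3650584.
So t = -43/3.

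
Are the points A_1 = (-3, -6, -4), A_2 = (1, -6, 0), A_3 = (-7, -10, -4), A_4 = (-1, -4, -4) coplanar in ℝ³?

Yes

The four points are coplanar iff the 3×3 determinant with rows A_1A_2, A_1A_3, A_1A_4 is zero.
Rows: (4, 0, 4), (-4, -4, 0), (2, 2, 0).
Expanding along the first row: (4)(0) − (0)(0) + (4)(0) = 0.
Zero determinant ⇒ coplanar.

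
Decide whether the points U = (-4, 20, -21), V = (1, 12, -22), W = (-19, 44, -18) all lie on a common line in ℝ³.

Yes

UV = (5, -8, -1), UW = (-15, 24, 3).
Each component of UW is -3 times the corresponding component of UV, so UW = -3·UV and the points are collinear.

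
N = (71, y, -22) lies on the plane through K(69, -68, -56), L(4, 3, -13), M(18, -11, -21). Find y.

Coplanarity requires KL · (KM × KN) = 0.
KL = (-65, 71, 43), KM = (-51, 57, 35); the triple product is linear in y with coefficient 82 and constant term 2788.
Setting it to zero: y = -34.

-34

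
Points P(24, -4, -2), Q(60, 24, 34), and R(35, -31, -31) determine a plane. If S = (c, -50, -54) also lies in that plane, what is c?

22

Coplanarity requires PQ · (PR × PS) = 0.
PQ = (36, 28, 36), PR = (11, -27, -29); the triple product is linear in c with coefficient 160 and constant term -3520.
Setting it to zero: c = 22.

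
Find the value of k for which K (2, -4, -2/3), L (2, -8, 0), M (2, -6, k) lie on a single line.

-1/3

Collinearity requires KL × KM = 0; each component is linear in k.
The x-component gives (-4)k + (-4/3) = 0, so k = -1/3.
The remaining components then also vanish.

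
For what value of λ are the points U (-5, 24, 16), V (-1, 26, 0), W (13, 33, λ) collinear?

-56

Collinearity requires UV × UW = 0; each component is linear in λ.
The x-component gives (2)λ + (112) = 0, so λ = -56.
The remaining components then also vanish.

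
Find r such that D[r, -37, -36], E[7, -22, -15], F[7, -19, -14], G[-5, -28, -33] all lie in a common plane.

-5

Coplanarity ⇔ det[DE; DF; DG] = 0.
Expanding, this is linear in r: (48)r + (240) = 0.
So r = -5.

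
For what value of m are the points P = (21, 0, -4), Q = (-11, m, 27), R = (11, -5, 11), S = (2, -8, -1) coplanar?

Normal to plane PRS: n = (105, -255, -15); plane equation n·X = 2265.
Requiring n·Q = 2265: (-255)m + (-1560) = 2265.
So m = -15.

-15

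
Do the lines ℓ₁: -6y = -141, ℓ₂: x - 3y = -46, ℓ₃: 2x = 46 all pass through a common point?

The three lines meet at one point iff the augmented coefficient matrix [aᵢ bᵢ cᵢ] has rank < 3, i.e. its determinant vanishes.
Here the determinant is -18.
Nonzero, so no common point exists.

No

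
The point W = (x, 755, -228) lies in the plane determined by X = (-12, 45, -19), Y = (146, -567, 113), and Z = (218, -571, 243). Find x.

The plane through X, Y, Z has equation −79032x − 11036y + 43432z = -373444.
Substituting W: (-79032)x + (-18234676) = -373444, so x = -226.

-226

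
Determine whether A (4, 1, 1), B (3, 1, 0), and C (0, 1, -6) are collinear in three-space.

No

AB = (-1, 0, -1), AC = (-4, 0, -7).
AB × AC = (0, -3, 0).
The cross product is nonzero, so the points do not lie on one line.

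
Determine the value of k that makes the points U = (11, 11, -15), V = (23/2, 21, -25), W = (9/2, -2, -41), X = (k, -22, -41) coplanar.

1/2

Normal to plane UVW: n = (-390, 78, 117/2); plane equation n·P = -8619/2.
Requiring n·X = -8619/2: (-390)k + (-8229/2) = -8619/2.
So k = 1/2.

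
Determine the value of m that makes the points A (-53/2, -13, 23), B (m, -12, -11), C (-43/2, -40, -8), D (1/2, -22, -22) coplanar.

Normal to plane ACD: n = (936, -612, 684); plane equation n·P = -1116.
Requiring n·B = -1116: (936)m + (-180) = -1116.
So m = -1.

-1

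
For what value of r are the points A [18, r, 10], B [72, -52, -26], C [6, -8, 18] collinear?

Direction BC = (-66, 44, 44). From the x-coordinate of A, the parameter along the line is τ = (18 − 72)/(-66) = 9/11.
Then r = (-52) + 9/11·(44) = -16.

-16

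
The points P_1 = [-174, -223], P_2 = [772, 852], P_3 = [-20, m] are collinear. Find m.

-48

The three points are collinear iff det[P_1P_2; P_1P_3] = 0.
This determinant is linear in m: (946)m + (45408) = 0, so m = -48.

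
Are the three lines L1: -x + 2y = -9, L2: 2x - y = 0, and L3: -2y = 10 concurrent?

The three lines meet at one point iff the augmented coefficient matrix [aᵢ bᵢ cᵢ] has rank < 3, i.e. its determinant vanishes.
Here the determinant is 6.
Nonzero, so no common point exists.

No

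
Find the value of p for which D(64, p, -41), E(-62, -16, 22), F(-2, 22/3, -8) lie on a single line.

33

Collinearity requires DE × DF = 0; each component is linear in p.
The x-component gives (30)p + (-990) = 0, so p = 33.
The remaining components then also vanish.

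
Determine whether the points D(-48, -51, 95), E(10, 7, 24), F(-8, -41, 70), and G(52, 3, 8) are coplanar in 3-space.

A normal to the plane through D, E, F is n = DE × DF = (-740, -1390, -1740).
The plane has equation n·P = -58890. For G: n·G = -56570.
-56570 ≠ -58890, so G is off the plane.

No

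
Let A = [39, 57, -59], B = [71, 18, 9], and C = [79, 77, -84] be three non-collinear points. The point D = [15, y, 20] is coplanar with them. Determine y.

Coplanarity requires AB · (AC × AD) = 0.
AB = (32, -39, 68), AC = (40, 20, -25); the triple product is linear in y with coefficient 3520 and constant term -17600.
Setting it to zero: y = 5.

5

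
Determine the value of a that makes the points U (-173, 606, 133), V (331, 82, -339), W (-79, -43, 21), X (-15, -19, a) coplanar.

Normal to plane UVW: n = (-247640, 12080, -277840); plane equation n·P = 13209480.
Requiring n·X = 13209480: (-277840)a + (3485080) = 13209480.
So a = -35.

-35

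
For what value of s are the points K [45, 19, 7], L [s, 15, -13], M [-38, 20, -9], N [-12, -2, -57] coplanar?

-1

Normal to plane KMN: n = (-400, -4400, 1800); plane equation n·P = -89000.
Requiring n·L = -89000: (-400)s + (-89400) = -89000.
So s = -1.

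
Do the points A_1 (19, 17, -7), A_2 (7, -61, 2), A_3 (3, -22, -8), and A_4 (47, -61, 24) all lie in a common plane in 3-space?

The four points are coplanar iff the 3×3 determinant with rows A_1A_2, A_1A_3, A_1A_4 is zero.
Rows: (-12, -78, 9), (-16, -39, -1), (28, -78, 31).
Expanding along the first row: (-12)(-1287) − (-78)(-468) + (9)(2340) = 0.
Zero determinant ⇒ coplanar.

Yes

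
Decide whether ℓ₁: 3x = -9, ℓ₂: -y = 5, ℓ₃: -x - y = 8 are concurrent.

The three lines meet at one point iff the augmented coefficient matrix [aᵢ bᵢ cᵢ] has rank < 3, i.e. its determinant vanishes.
Here the determinant is 0.
It vanishes, so the lines are concurrent at (-3, -5).

Yes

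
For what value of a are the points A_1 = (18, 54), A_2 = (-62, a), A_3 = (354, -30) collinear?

Collinearity: (A_2 − A_1) must be parallel to (A_3 − A_1) = (336, -84).
Cross-multiplying the components: (a − 54)·(336) = (-80)·(-84).
Solving gives a = 74.

74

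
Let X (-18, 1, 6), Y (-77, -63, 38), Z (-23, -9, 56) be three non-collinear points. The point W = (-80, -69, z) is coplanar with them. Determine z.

The plane through X, Y, Z has equation −2880x + 2790y + 270z = 56250.
Substituting W: (270)z + (37890) = 56250, so z = 68.

68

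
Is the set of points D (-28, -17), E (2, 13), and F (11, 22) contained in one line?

DE = (30, 30), DF = (39, 39).
Checking proportionality: DF = 13/10·DE, so the vectors are parallel and the points are collinear.

Yes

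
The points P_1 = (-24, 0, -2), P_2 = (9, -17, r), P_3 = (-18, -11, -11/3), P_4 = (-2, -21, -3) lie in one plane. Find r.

1/3

Normal to plane P_1P_3P_4: n = (-24, -92/3, 116); plane equation n·P = 344.
Requiring n·P_2 = 344: (116)r + (916/3) = 344.
So r = 1/3.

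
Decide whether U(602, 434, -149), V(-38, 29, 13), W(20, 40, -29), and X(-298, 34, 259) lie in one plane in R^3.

With U as base: UV = (-640, -405, 162), UW = (-582, -394, 120), UX = (-900, -400, 408).
UW × UX = (-112752, 129456, -121800).
UV · (UW × UX) = 0.
The scalar triple product vanishes, so the four points are coplanar.

Yes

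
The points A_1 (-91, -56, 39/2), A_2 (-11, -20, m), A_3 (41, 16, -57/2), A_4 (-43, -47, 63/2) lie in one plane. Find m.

Normal to plane A_1A_3A_4: n = (1296, -3888, -2268); plane equation n·P = 55566.
Requiring n·A_2 = 55566: (-2268)m + (63504) = 55566.
So m = 7/2.

7/2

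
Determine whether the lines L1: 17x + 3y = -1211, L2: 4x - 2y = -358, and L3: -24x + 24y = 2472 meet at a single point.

Yes

Intersecting L1 and L2: solving the 2×2 system gives (x, y) = (-76, 27).
Substitute into L3: (-24)(-76) + (24)(27) = 2472.
This equals 2472, so (-76, 27) lies on all three lines and they are concurrent.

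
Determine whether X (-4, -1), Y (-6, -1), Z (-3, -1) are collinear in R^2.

Yes

XY = (-2, 0), XZ = (1, 0).
Checking proportionality: XZ = -1/2·XY, so the vectors are parallel and the points are collinear.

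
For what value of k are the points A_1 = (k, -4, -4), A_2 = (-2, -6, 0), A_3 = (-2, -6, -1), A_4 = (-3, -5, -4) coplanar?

Coplanarity ⇔ det[A_1A_2; A_1A_3; A_1A_4] = 0.
Expanding, this is linear in k: (-1)k + (-4) = 0.
So k = -4.

-4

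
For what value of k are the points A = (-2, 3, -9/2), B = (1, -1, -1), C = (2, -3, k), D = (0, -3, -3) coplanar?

Normal to plane ABD: n = (15, 5/2, -10); plane equation n·P = 45/2.
Requiring n·C = 45/2: (-10)k + (45/2) = 45/2.
So k = 0.

0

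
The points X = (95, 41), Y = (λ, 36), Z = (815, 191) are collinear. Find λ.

71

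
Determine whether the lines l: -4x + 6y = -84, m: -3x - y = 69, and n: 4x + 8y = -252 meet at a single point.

The three lines meet at one point iff the augmented coefficient matrix [aᵢ bᵢ cᵢ] has rank < 3, i.e. its determinant vanishes.
Here the determinant is 0.
It vanishes, so the lines are concurrent at (-15, -24).

Yes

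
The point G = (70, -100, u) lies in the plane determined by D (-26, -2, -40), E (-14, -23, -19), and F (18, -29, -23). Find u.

The plane through D, E, F has equation 210x + 720y + 600z = -30900.
Substituting G: (600)u + (-57300) = -30900, so u = 44.

44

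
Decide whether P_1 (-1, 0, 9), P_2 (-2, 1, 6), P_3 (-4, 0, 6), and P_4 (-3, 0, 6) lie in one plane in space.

No

A normal to the plane through P_1, P_2, P_3 is n = P_1P_2 × P_1P_3 = (-3, 6, 3).
The plane has equation n·P = 30. For P_4: n·P_4 = 27.
27 ≠ 30, so P_4 is off the plane.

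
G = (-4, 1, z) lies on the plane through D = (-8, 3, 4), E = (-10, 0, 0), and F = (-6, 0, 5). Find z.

Coplanarity requires DE · (DF × DG) = 0.
DE = (-2, -3, -4), DF = (2, -3, 1); the triple product is linear in z with coefficient 12 and constant term -96.
Setting it to zero: z = 8.

8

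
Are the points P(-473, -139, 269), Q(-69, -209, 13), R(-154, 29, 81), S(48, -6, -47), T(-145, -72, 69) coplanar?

Yes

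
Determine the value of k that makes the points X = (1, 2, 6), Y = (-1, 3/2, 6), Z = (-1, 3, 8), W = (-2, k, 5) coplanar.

1/2

Normal to plane XYZ: n = (-1, 4, -3); plane equation n·P = -11.
Requiring n·W = -11: (4)k + (-13) = -11.
So k = 1/2.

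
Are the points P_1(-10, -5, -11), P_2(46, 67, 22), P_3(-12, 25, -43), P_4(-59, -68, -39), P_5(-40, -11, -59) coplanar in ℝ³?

No

The plane through P_1, P_2, P_3 has normal n = P_1P_2 × P_1P_3 = (-3294, 1726, 1824) and equation n·P = 4246.
Checking the remaining points: n·P_4 = 5842, n·P_5 = 5158.
Since n·P_4 = 5842 ≠ 4246, P_4 is off the plane and the points are not all coplanar.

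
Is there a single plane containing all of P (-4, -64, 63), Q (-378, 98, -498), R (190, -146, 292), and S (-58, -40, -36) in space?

No

With P as base: PQ = (-374, 162, -561), PR = (194, -82, 229), PS = (-54, 24, -99).
PR × PS = (2622, 6840, 228).
PQ · (PR × PS) = -456.
Since -456 ≠ 0, the four points are not coplanar.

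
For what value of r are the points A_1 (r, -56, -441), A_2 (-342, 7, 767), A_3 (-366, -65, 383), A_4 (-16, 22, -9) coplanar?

The points are coplanar iff A_1A_2 · (A_1A_3 × A_1A_4) = 0.
Expanding, this is linear in r: (-61632)r + (-2218752) = 0.
So r = -36.

-36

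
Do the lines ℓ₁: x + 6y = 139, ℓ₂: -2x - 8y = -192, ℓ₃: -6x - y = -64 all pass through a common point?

No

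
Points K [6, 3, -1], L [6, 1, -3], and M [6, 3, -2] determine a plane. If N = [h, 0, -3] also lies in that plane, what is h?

6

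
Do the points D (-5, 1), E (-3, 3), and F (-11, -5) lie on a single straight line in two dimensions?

DE = (2, 2), DF = (-6, -6).
Checking proportionality: DF = -3·DE, so the vectors are parallel and the points are collinear.

Yes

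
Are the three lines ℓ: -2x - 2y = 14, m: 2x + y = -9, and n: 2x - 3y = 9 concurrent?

No

Lines aᵢx + bᵢy = cᵢ with pairwise distinct directions are concurrent exactly when det[aᵢ bᵢ cᵢ] = 0.
Here the determinant is -4.
Nonzero, so no common point exists.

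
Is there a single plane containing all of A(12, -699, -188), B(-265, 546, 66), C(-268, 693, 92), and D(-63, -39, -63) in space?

Yes

A normal to the plane through A, B, C is n = AB × AC = (-4968, 6440, -36984).
The plane has equation n·P = 2391816. For D: n·D = 2391816.
Equal, so D lies in the plane and all four are coplanar.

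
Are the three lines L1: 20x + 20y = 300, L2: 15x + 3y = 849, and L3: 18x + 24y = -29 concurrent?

Intersecting L1 and L2: solving the 2×2 system gives (x, y) = (67, -52).
Substitute into L3: (18)(67) + (24)(-52) = -42.
But L3 requires -29 ≠ -42, so the three lines have no common point.

No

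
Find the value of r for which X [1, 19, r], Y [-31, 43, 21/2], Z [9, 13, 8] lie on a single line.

17/2

Direction YZ = (40, -30, -5/2). From the x-coordinate of X, the parameter along the line is τ = (1 − (-31))/40 = 4/5.
Then r = 21/2 + 4/5·(-5/2) = 17/2.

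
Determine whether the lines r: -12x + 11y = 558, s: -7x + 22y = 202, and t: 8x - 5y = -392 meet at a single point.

No

Lines aᵢx + bᵢy = cᵢ with pairwise distinct directions are concurrent exactly when det[aᵢ bᵢ cᵢ] = 0.
Here the determinant is 282.
Nonzero, so no common point exists.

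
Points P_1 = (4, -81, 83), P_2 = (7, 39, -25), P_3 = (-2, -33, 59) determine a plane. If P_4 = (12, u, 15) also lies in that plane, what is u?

Coplanarity requires P_1P_2 · (P_1P_3 × P_1P_4) = 0.
P_1P_2 = (3, 120, -108), P_1P_3 = (-6, 48, -24); the triple product is linear in u with coefficient 720 and constant term 18000.
Setting it to zero: u = -25.

-25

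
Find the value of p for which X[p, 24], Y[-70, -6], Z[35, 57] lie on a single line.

The three points are collinear iff det[XY; XZ] = 0.
This determinant is linear in p: (-63)p + (-1260) = 0, so p = -20.

-20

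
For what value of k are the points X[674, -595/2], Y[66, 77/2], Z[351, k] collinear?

The three points are collinear iff det[XY; XZ] = 0.
This determinant is linear in k: (-608)k + (-72352) = 0, so k = -119.

-119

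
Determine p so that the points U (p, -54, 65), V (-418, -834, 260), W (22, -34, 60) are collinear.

11

Direction VW = (440, 800, -200). From the y-coordinate of U, the parameter along the line is τ = (-54 − (-834))/800 = 39/40.
Then p = (-418) + 39/40·(440) = 11.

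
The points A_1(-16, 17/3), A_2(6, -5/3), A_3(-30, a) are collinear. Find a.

The three points are collinear iff det[A_1A_2; A_1A_3] = 0.
This determinant is linear in a: (22)a + (-682/3) = 0, so a = 31/3.

31/3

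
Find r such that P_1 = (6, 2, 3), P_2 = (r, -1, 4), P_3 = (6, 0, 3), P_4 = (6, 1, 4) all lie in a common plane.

Normal to plane P_1P_3P_4: n = (-2, 0, 0); plane equation n·P = -12.
Requiring n·P_2 = -12: (-2)r + (0) = -12.
So r = 6.

6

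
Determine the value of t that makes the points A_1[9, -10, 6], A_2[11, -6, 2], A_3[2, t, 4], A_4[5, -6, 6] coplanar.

Coplanarity ⇔ det[A_1A_2; A_1A_3; A_1A_4] = 0.
Expanding, this is linear in t: (-16)t + (0) = 0.
So t = 0.

0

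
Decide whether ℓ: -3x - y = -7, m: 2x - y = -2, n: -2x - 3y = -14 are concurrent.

Yes

Lines aᵢx + bᵢy = cᵢ with pairwise distinct directions are concurrent exactly when det[aᵢ bᵢ cᵢ] = 0.
Here the determinant is 0.
It vanishes, so the lines are concurrent at (1, 4).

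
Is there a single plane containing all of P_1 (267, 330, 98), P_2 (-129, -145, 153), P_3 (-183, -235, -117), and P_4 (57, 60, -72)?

With P_1 as base: P_1P_2 = (-396, -475, 55), P_1P_3 = (-450, -565, -215), P_1P_4 = (-210, -270, -170).
P_1P_3 × P_1P_4 = (38000, -31350, 2850).
P_1P_2 · (P_1P_3 × P_1P_4) = 0.
The scalar triple product vanishes, so the four points are coplanar.

Yes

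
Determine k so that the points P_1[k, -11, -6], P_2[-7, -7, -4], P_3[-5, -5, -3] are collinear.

Direction P_2P_3 = (2, 2, 1). From the y-coordinate of P_1, the parameter along the line is τ = (-11 − (-7))/2 = -2.
Then k = (-7) + (-2)·(2) = -11.

-11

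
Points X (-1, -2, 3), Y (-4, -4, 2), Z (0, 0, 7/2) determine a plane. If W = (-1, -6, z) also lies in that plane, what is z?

A normal to the plane is n = XY × XZ = (1, 1/2, -4).
W lies in the plane iff n · XW = 0.
This gives (-4)z + (10) = 0, so z = 5/2.

5/2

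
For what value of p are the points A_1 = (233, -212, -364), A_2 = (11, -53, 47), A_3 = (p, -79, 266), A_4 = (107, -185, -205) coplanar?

Coplanarity ⇔ det[A_1A_2; A_1A_3; A_1A_4] = 0.
Expanding, this is linear in p: (-14184)p + (-3347424) = 0.
So p = -236.

-236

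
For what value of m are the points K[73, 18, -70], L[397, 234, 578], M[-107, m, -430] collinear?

-102

Direction KL = (324, 216, 648). From the x-coordinate of M, the parameter along the line is τ = (-107 − 73)/324 = -5/9.
Then m = 18 + (-5/9)·(216) = -102.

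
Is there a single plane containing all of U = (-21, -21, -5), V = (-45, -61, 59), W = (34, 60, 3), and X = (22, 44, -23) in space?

Yes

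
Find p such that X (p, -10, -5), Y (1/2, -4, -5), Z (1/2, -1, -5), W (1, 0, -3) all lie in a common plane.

1/2

Coplanarity ⇔ det[XY; XZ; XW] = 0.
Expanding, this is linear in p: (-6)p + (3) = 0.
So p = 1/2.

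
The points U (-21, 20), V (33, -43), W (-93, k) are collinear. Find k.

104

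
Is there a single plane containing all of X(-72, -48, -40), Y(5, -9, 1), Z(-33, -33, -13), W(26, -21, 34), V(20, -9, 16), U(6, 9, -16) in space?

No

The plane through X, Y, Z has normal n = XY × XZ = (438, -480, -366) and equation n·P = 6144.
Checking the remaining points: n·W = 9024, n·V = 7224, n·U = 4164.
Since n·W = 9024 ≠ 6144, W is off the plane and the points are not all coplanar.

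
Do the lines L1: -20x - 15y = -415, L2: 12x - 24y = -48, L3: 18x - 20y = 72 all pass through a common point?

Yes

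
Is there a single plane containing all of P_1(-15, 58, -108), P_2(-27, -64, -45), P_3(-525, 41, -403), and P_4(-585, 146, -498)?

A normal to the plane through P_1, P_2, P_3 is n = P_1P_2 × P_1P_3 = (37061, -35670, -62016).
The plane has equation n·P = 4072953. For P_4: n·P_4 = 3995463.
3995463 ≠ 4072953, so P_4 is off the plane.

No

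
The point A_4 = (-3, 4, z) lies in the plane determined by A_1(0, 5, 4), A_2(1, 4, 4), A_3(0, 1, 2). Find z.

The plane through A_1, A_2, A_3 has equation 2x + 2y − 4z = -6.
Substituting A_4: (-4)z + (2) = -6, so z = 2.

2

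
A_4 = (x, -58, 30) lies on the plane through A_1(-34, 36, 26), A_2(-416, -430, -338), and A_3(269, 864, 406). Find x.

Coplanarity requires A_1A_2 · (A_1A_3 × A_1A_4) = 0.
A_1A_2 = (-382, -466, -364), A_1A_3 = (303, 828, 380); the triple product is linear in x with coefficient 124312 and constant term 248624.
Setting it to zero: x = -2.

-2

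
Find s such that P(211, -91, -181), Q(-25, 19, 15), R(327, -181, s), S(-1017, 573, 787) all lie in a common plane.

-257

Normal to plane PQS: n = (-23664, -12240, -21624); plane equation n·X = 34680.
Requiring n·R = 34680: (-21624)s + (-5522688) = 34680.
So s = -257.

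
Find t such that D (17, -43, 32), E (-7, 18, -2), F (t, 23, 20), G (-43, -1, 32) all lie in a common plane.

-55

Normal to plane DEG: n = (1428, 2040, 2652); plane equation n·P = 21420.
Requiring n·F = 21420: (1428)t + (99960) = 21420.
So t = -55.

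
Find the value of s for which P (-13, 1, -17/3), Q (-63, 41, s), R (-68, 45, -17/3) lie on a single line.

Direction PR = (-55, 44, 0). From the x-coordinate of Q, the parameter along the line is τ = (-63 − (-13))/(-55) = 10/11.
Then s = (-17/3) + 10/11·(0) = -17/3.

-17/3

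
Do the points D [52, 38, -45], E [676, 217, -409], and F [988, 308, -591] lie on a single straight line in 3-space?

No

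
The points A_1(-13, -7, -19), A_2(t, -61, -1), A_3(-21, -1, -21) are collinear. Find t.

Collinearity requires A_1A_2 × A_1A_3 = 0; each component is linear in t.
The y-component gives (2)t + (-118) = 0, so t = 59.
The remaining components then also vanish.

59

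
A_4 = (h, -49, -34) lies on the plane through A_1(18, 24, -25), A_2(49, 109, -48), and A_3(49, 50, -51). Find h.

Coplanarity requires A_1A_2 · (A_1A_3 × A_1A_4) = 0.
A_1A_2 = (31, 85, -23), A_1A_3 = (31, 26, -26); the triple product is linear in h with coefficient -1612 and constant term 38688.
Setting it to zero: h = 24.

24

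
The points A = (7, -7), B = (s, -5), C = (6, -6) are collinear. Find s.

The three points are collinear iff det[AB; AC] = 0.
This determinant is linear in s: (1)s + (-5) = 0, so s = 5.

5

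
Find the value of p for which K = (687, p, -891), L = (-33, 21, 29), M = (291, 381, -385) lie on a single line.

821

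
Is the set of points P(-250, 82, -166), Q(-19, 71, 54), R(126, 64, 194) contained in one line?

No

PQ = (231, -11, 220), PR = (376, -18, 360).
PQ × PR = (0, -440, -22).
The cross product is nonzero, so the points do not lie on one line.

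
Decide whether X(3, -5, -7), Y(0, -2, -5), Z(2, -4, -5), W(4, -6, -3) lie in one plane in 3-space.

Yes

The four points are coplanar iff the 3×3 determinant with rows XY, XZ, XW is zero.
Rows: (-3, 3, 2), (-1, 1, 2), (1, -1, 4).
Expanding along the first row: (-3)(6) − (3)(-6) + (2)(0) = 0.
Zero determinant ⇒ coplanar.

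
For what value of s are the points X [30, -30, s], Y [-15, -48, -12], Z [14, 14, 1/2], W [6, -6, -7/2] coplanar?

-15/2

The points are coplanar iff XY · (XZ × XW) = 0.
Expanding, this is linear in s: (84)s + (630) = 0.
So s = -15/2.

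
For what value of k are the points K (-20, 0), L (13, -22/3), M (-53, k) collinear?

22/3

The three points are collinear iff det[KL; KM] = 0.
This determinant is linear in k: (33)k + (-242) = 0, so k = 22/3.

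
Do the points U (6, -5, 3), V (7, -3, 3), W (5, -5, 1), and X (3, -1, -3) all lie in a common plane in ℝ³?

No

With U as base: UV = (1, 2, 0), UW = (-1, 0, -2), UX = (-3, 4, -6).
UW × UX = (8, 0, -4).
UV · (UW × UX) = 8.
Since 8 ≠ 0, the four points are not coplanar.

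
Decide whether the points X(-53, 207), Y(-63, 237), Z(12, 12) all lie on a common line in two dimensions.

XY = (-10, 30), XZ = (65, -195).
Twice the signed area of △XYZ is (-10)(-195) − (30)(65) = 0.
The triangle is degenerate (zero area), so the points are collinear.

Yes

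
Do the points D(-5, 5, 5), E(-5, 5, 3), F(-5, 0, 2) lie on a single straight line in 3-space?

No

DE = (0, 0, -2), DF = (0, -5, -3).
DE × DF = (-10, 0, 0).
The cross product is nonzero, so the points do not lie on one line.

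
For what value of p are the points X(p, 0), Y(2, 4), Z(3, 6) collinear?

Collinearity: (X − Y) must be parallel to (Z − Y) = (1, 2).
Cross-multiplying the components: (p − 2)·(2) = (-4)·(1).
Solving gives p = 0.

0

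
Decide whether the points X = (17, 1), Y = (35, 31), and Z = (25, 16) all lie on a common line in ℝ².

No

XY = (18, 30), XZ = (8, 15).
If collinear, XZ would be a scalar multiple of XY. But (18)·(15) ≠ (30)·(8) (difference 30), so they are not parallel; the points are not collinear.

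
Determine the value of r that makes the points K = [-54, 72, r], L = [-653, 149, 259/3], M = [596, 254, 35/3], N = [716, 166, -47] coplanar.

-49/3

The points are coplanar iff KL · (KM × KN) = 0.
Expanding, this is linear in r: (122512)r + (6003088/3) = 0.
So r = -49/3.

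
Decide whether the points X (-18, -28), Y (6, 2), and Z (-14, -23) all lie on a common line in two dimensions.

XY = (24, 30), XZ = (4, 5).
det[XY; XZ] = (24)(5) − (30)(4) = 0.
The determinant is zero, so the points are collinear.

Yes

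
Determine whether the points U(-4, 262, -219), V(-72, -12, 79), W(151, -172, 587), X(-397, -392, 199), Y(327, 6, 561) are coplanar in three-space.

The plane through U, V, W has normal n = UV × UW = (-91512, 100998, 71982) and equation n·P = 11063466.
Checking the remaining points: n·X = 11063466, n·Y = 11063466.
All equal 11063466, so all 5 points lie in one plane.

Yes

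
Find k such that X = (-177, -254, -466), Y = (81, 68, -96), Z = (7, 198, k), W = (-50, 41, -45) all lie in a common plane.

The points are coplanar iff XY · (XZ × XW) = 0.
Expanding, this is linear in k: (-35216)k + (6585392) = 0.
So k = 187.

187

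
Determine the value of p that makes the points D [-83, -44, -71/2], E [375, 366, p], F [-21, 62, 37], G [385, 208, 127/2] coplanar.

195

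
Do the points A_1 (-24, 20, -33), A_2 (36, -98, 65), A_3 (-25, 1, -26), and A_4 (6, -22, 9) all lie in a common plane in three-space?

Yes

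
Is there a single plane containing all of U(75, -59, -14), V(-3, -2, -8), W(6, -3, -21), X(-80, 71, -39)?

Yes

A normal to the plane through U, V, W is n = UV × UW = (-735, -960, -435).
The plane has equation n·P = 7605. For X: n·X = 7605.
Equal, so X lies in the plane and all four are coplanar.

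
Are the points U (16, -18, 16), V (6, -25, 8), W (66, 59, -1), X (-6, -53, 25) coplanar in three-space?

The four points are coplanar iff the 3×3 determinant with rows UV, UW, UX is zero.
Rows: (-10, -7, -8), (50, 77, -17), (-22, -35, 9).
Expanding along the first row: (-10)(98) − (-7)(76) + (-8)(-56) = 0.
Zero determinant ⇒ coplanar.

Yes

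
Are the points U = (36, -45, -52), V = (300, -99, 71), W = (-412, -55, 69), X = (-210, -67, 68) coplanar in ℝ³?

With U as base: UV = (264, -54, 123), UW = (-448, -10, 121), UX = (-246, -22, 120).
UW × UX = (1462, 23994, 7396).
UV · (UW × UX) = 0.
The scalar triple product vanishes, so the four points are coplanar.

Yes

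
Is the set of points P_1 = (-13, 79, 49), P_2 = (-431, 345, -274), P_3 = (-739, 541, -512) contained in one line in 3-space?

P_1P_2 = (-418, 266, -323), P_1P_3 = (-726, 462, -561).
Each component of P_1P_3 is 33/19 times the corresponding component of P_1P_2, so P_1P_3 = 33/19·P_1P_2 and the points are collinear.

Yes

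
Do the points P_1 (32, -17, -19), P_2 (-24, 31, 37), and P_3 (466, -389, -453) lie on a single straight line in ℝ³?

P_1P_2 = (-56, 48, 56), P_1P_3 = (434, -372, -434).
P_1P_2 × P_1P_3 = (0, 0, 0).
The cross product vanishes, so the three points are collinear.

Yes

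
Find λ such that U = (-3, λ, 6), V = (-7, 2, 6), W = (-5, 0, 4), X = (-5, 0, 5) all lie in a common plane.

-2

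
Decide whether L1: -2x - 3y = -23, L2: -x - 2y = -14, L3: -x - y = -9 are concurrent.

Lines aᵢx + bᵢy = cᵢ with pairwise distinct directions are concurrent exactly when det[aᵢ bᵢ cᵢ] = 0.
Here the determinant is 0.
It vanishes, so the lines are concurrent at (4, 5).

Yes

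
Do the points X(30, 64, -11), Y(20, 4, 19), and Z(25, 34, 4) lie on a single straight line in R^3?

XY = (-10, -60, 30), XZ = (-5, -30, 15).
XY × XZ = (0, 0, 0).
The cross product vanishes, so the three points are collinear.

Yes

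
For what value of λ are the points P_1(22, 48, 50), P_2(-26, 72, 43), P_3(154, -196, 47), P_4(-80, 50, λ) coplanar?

Normal to plane P_1P_2P_3: n = (-1780, -1068, 8544); plane equation n·P = 336776.
Requiring n·P_4 = 336776: (8544)λ + (89000) = 336776.
So λ = 29.

29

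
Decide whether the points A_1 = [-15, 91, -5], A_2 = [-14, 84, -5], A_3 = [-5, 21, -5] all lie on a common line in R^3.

A_1A_2 = (1, -7, 0), A_1A_3 = (10, -70, 0).
A_1A_2 × A_1A_3 = (0, 0, 0).
The cross product vanishes, so the three points are collinear.

Yes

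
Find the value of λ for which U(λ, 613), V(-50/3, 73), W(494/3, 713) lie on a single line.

Collinearity: (U − V) must be parallel to (W − V) = (544/3, 640).
Cross-multiplying the components: (λ − (-50/3))·(640) = (540)·(544/3).
Solving gives λ = 409/3.

409/3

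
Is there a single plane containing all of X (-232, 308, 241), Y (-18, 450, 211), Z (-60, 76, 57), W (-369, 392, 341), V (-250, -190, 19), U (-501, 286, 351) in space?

Yes

The plane through X, Y, Z has normal n = XY × XZ = (-33088, 34216, -74072) and equation n·P = 363592.
Checking the remaining points: n·W = 363592, n·V = 363592, n·U = 363592.
All equal 363592, so all 6 points lie in one plane.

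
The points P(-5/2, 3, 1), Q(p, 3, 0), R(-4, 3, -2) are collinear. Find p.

Collinearity requires PQ × PR = 0; each component is linear in p.
The y-component gives (3)p + (9) = 0, so p = -3.
The remaining components then also vanish.

-3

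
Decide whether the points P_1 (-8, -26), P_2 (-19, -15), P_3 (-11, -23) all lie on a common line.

Yes

P_1P_2 = (-11, 11), P_1P_3 = (-3, 3).
Checking proportionality: P_1P_3 = 3/11·P_1P_2, so the vectors are parallel and the points are collinear.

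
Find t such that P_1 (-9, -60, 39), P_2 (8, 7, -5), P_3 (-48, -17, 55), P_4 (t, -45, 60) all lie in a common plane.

-40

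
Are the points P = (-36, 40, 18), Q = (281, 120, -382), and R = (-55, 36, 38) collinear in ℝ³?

No

PQ = (317, 80, -400), PR = (-19, -4, 20).
Comparing components 3 and 1: (-400)(-19) − (317)(20) = 1260 ≠ 0, so PQ and PR are not parallel and the points are not collinear.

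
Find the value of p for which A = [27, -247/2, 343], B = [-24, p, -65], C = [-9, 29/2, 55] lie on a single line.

72

Collinearity requires AB × AC = 0; each component is linear in p.
The x-component gives (-288)p + (20736) = 0, so p = 72.
The remaining components then also vanish.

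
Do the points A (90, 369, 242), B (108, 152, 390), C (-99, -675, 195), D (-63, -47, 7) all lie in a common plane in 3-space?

No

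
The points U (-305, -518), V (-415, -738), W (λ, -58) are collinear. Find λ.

-75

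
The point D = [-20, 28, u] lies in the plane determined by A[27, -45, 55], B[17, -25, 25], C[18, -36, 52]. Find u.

-30

Coplanarity requires AB · (AC × AD) = 0.
AB = (-10, 20, -30), AC = (-9, 9, -3); the triple product is linear in u with coefficient 90 and constant term 2700.
Setting it to zero: u = -30.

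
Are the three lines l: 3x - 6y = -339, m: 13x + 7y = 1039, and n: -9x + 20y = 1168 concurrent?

The three lines meet at one point iff the augmented coefficient matrix [aᵢ bᵢ cᵢ] has rank < 3, i.e. its determinant vanishes.
Here the determinant is -99.
Nonzero, so no common point exists.

No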